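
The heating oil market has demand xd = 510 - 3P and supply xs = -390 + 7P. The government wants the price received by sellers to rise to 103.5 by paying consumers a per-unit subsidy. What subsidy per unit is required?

At a seller price of 103.5, quantity supplied is -390 + 7·103.5 = 334.5.
Buyers absorb 334.5 only when they pay Pb with 510 − 3·Pb = 334.5, i.e. Pb = 58.5.
s = Ps − Pb = 103.5 − 58.5 = 45.

Required subsidy s = 45 per unit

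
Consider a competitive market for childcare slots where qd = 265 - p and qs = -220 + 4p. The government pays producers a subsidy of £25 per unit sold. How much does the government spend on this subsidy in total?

Pre-subsidy: 265 - p = -220 + 4p gives p* = 97, q* = 168.
With the subsidy, sellers receive ps = pb + 25 for each unit, where pb is the price buyers pay.
Supply in terms of pb becomes qs = -220 + 4(pb + 25) = -120 + 4pb. Setting this equal to demand: 265 - pb = -120 + 4pb, so pb = 77.
Sellers receive ps = 77 + 25 = 102; q' = 265 − 1·77 = 188.
Government outlay = subsidy × quantity = 25 × 188 = 4700.

Government cost = £4700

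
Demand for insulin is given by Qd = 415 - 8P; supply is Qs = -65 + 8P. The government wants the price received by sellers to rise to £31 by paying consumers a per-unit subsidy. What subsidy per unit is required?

At a seller price of 31, quantity supplied is -65 + 8·31 = 183.
Buyers absorb 183 only when they pay Pb with 415 − 8·Pb = 183, i.e. Pb = 29.
s = Ps − Pb = 31 − 29 = 2.

Required subsidy s = £2 per unit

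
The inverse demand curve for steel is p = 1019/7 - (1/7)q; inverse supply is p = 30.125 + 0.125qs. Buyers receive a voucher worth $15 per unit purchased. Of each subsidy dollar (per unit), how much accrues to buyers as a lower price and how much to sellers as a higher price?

Pre-subsidy: 1019/7 - (1/7)q = 30.125 + 0.125q gives q* = 431 and p* = 84.
With the rebate, buyers effectively pay pb = ps − 15, where ps is the price sellers receive.
On the curves, pb = 1019/7 - (1/7)q and ps = 30.125 + 0.125q; the wedge ps − pb = 15 gives 30.125 + 0.125q − (1019/7 - (1/7)q) = 15, so q' = 487.
Then pb = 1019/7 − (1/7)·487 = 76 and ps = 30.125 + 0.125·487 = 91.
Buyers' price falls by p* − pb = 84 − 76 = 8; sellers' price rises by ps − p* = 91 − 84 = 7.

Buyers gain $8 per unit; sellers gain $7 per unit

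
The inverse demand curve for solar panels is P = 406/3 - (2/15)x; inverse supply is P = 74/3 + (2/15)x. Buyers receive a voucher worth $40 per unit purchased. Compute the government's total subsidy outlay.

Government cost = $22600

Pre-subsidy: 406/3 - (2/15)x = 74/3 + (2/15)x gives x* = 415 and P* = 80.
With the rebate, buyers effectively pay Pb = Ps − 40, where Ps is the price sellers receive.
On the curves, Pb = 406/3 - (2/15)x and Ps = 74/3 + (2/15)x; the wedge Ps − Pb = 40 gives 74/3 + (2/15)x − (406/3 - (2/15)x) = 40, so x' = 565.
Then Pb = 406/3 − (2/15)·565 = 60 and Ps = 74/3 + (2/15)·565 = 100.
Government outlay = subsidy × quantity = 40 × 565 = 22600.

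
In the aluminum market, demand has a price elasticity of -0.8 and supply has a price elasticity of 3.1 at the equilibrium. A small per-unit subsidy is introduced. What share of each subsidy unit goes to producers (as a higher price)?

For a small subsidy around the equilibrium, the benefit split depends on the relative slopes, which at a point are proportional to the elasticities.
Buyer share = εs/(εs + |εd|) = 3.1/(3.1 + 0.8) = 31/39; seller share = |εd|/(εs + |εd|) = 8/39.
So producers capture 8/39 of the subsidy.

Producer share = 8/39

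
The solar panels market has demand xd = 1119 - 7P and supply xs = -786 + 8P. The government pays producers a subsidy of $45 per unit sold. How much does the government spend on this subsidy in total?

Pre-subsidy: 1119 - 7P = -786 + 8P gives P* = 127, x* = 230.
With the subsidy, sellers receive Ps = Pb + 45 for each unit, where Pb is the price buyers pay.
Supply in terms of Pb becomes xs = -786 + 8(Pb + 45) = -426 + 8Pb. Setting this equal to demand: 1119 - 7Pb = -426 + 8Pb, so Pb = 103.
Sellers receive Ps = 103 + 45 = 148; x' = 1119 − 7·103 = 398.
Government outlay = subsidy × quantity = 45 × 398 = 17910.

Government cost = $17910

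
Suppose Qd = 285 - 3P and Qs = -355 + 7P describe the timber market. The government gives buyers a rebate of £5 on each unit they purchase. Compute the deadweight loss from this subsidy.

Pre-subsidy: 285 - 3P = -355 + 7P gives P* = 64, Q* = 93.
With the rebate, buyers effectively pay Pb = Ps − 5, where Ps is the price sellers receive.
Demand in terms of Ps becomes Qd = 285 − 3(Ps − 5) = 300 - 3Ps. Setting this equal to supply: 300 - 3Ps = -355 + 7Ps, so Ps = 65.5.
Buyers pay Pb = 65.5 − 5 = 60.5; Q' = -355 + 7·65.5 = 103.5.
The subsidy expands output by 103.5 − 93 = 10.5 past the efficient level; on those units the gap between marginal cost and willingness to pay runs from 0 up to 5.
DWL = ½ × 5 × 10.5 = 26.25.

Deadweight loss = £26.25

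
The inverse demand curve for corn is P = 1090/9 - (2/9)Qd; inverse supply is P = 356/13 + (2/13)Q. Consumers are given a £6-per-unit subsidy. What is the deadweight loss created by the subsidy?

Deadweight loss = 1053/22

Pre-subsidy: 1090/9 - (2/9)Q = 356/13 + (2/13)Q gives Q* = 5483/22 and P* = 723/11.
With the rebate, buyers effectively pay Pb = Ps − 6, where Ps is the price sellers receive.
On the curves, Pb = 1090/9 - (2/9)Q and Ps = 356/13 + (2/13)Q; the wedge Ps − Pb = 6 gives 356/13 + (2/13)Q − (1090/9 - (2/9)Q) = 6, so Q' = 2917/11.
Then Pb = 1090/9 − (2/9)·(2917/11) = 684/11 and Ps = 356/13 + (2/13)·(2917/11) = 750/11.
The subsidy expands output by 2917/11 − 5483/22 = 351/22 past the efficient level; on those units the gap between marginal cost and willingness to pay runs from 0 up to 6.
DWL = ½ × 6 × 351/22 = 1053/22.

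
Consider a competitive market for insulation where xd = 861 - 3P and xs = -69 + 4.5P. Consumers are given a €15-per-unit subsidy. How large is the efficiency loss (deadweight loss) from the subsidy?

Deadweight loss = €202.5

Pre-subsidy: 861 - 3P = -69 + 4.5P gives P* = 124, x* = 489.
With the rebate, buyers effectively pay Pb = Ps − 15, where Ps is the price sellers receive.
Demand in terms of Ps becomes xd = 861 − 3(Ps − 15) = 906 - 3Ps. Setting this equal to supply: 906 - 3Ps = -69 + 4.5Ps, so Ps = 130.
Buyers pay Pb = 130 − 15 = 115; x' = -69 + 4.5·130 = 516.
The subsidy expands output by 516 − 489 = 27 past the efficient level; on those units the gap between marginal cost and willingness to pay runs from 0 up to 15.
DWL = ½ × 15 × 27 = 202.5.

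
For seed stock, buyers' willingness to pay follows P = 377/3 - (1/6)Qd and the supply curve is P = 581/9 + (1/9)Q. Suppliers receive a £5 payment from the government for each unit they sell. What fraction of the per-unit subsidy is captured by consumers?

Pre-subsidy: 377/3 - (1/6)Q = 581/9 + (1/9)Q gives Q* = 220 and P* = 89.
With the subsidy, sellers receive Ps = Pb + 5 for each unit, where Pb is the price buyers pay.
On the curves, Pb = 377/3 - (1/6)Q and Ps = 581/9 + (1/9)Q; the wedge Ps − Pb = 5 gives 581/9 + (1/9)Q − (377/3 - (1/6)Q) = 5, so Q' = 238.
Then Pb = 377/3 − (1/6)·238 = 86 and Ps = 581/9 + (1/9)·238 = 91.
Buyers' price falls by P* − Pb = 89 − 86 = 3; sellers' price rises by Ps − P* = 91 − 89 = 2.
So consumers capture 3/5 = 0.6 of each unit of subsidy.

Consumer share = 0.6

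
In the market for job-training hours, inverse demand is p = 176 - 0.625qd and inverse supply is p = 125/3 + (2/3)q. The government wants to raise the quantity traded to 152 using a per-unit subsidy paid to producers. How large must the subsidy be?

Required subsidy s = 62 per unit

At q = 152, from the demand curve buyers pay pb = 176 − 0.625·152 = 81; from the supply curve sellers need ps = 125/3 + (2/3)·152 = 143.
The subsidy must fill the gap: s = ps − pb = 143 − 81 = 62.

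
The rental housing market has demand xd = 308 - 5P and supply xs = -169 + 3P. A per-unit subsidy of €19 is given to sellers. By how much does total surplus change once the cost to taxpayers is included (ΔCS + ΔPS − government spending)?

Net change in total surplus = -€338.4375

Pre-subsidy: 308 - 5P = -169 + 3P gives P* = 59.625, x* = 9.875.
With the subsidy, sellers receive Ps = Pb + 19 for each unit, where Pb is the price buyers pay.
Supply in terms of Pb becomes xs = -169 + 3(Pb + 19) = -112 + 3Pb. Setting this equal to demand: 308 - 5Pb = -112 + 3Pb, so Pb = 52.5.
Sellers receive Ps = 52.5 + 19 = 71.5; x' = 308 − 5·52.5 = 45.5.
ΔCS = ½(9.875 + 45.5)(59.625 − 52.5) = 197.2734375; ΔPS = ½(9.875 + 45.5)(71.5 − 59.625) = 328.7890625.
Government spending = 19 × 45.5 = 864.5.
Net change = 197.2734375 + 328.7890625 − 864.5 = -338.4375. The loss equals the DWL triangle ½·19·35.625.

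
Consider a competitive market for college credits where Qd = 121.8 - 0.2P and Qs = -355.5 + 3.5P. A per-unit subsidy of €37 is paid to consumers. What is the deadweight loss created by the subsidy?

Pre-subsidy: 121.8 - 0.2P = -355.5 + 3.5P gives P* = 129, Q* = 96.
With the rebate, buyers effectively pay Pb = Ps − 37, where Ps is the price sellers receive.
Demand in terms of Ps becomes Qd = 121.8 − 0.2(Ps − 37) = 129.2 - 0.2Ps. Setting this equal to supply: 129.2 - 0.2Ps = -355.5 + 3.5Ps, so Ps = 131.
Buyers pay Pb = 131 − 37 = 94; Q' = -355.5 + 3.5·131 = 103.
The subsidy expands output by 103 − 96 = 7 past the efficient level; on those units the gap between marginal cost and willingness to pay runs from 0 up to 37.
DWL = ½ × 37 × 7 = 129.5.

Deadweight loss = €129.5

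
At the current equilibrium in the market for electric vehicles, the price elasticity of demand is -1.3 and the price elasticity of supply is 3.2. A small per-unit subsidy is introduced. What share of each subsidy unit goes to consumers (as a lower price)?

Consumer share = 32/45

For a small subsidy around the equilibrium, the benefit split depends on the relative slopes, which at a point are proportional to the elasticities.
Buyer share = εs/(εs + |εd|) = 3.2/(3.2 + 1.3) = 32/45; seller share = |εd|/(εs + |εd|) = 13/45.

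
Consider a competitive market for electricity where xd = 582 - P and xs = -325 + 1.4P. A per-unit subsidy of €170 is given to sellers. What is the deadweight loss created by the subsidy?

Deadweight loss = 50575/6

Pre-subsidy: 582 - P = -325 + 1.4P gives P* = 4535/12, x* = 2449/12.
With the subsidy, sellers receive Ps = Pb + 170 for each unit, where Pb is the price buyers pay.
Supply in terms of Pb becomes xs = -325 + 1.4(Pb + 170) = -87 + 1.4Pb. Setting this equal to demand: 582 - Pb = -87 + 1.4Pb, so Pb = 278.75.
Sellers receive Ps = 278.75 + 170 = 448.75; x' = 582 − 1·278.75 = 303.25.
The subsidy expands output by 303.25 − 2449/12 = 595/6 past the efficient level; on those units the gap between marginal cost and willingness to pay runs from 0 up to 170.
DWL = ½ × 170 × 595/6 = 50575/6.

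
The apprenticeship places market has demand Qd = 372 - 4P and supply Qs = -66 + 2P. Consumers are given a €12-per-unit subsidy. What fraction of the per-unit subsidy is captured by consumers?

Pre-subsidy: 372 - 4P = -66 + 2P gives P* = 73, Q* = 80.
With the rebate, buyers effectively pay Pb = Ps − 12, where Ps is the price sellers receive.
Demand in terms of Ps becomes Qd = 372 − 4(Ps − 12) = 420 - 4Ps. Setting this equal to supply: 420 - 4Ps = -66 + 2Ps, so Ps = 81.
Buyers pay Pb = 81 − 12 = 69; Q' = -66 + 2·81 = 96.
Buyers' price falls by P* − Pb = 73 − 69 = 4; sellers' price rises by Ps − P* = 81 − 73 = 8.
So consumers capture 4/12 = 1/3 of each unit of subsidy.

Consumer share = 1/3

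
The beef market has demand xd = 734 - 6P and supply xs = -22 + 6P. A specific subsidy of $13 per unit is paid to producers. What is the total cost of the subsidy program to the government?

Pre-subsidy: 734 - 6P = -22 + 6P gives P* = 63, x* = 356.
With the subsidy, sellers receive Ps = Pb + 13 for each unit, where Pb is the price buyers pay.
Supply in terms of Pb becomes xs = -22 + 6(Pb + 13) = 56 + 6Pb. Setting this equal to demand: 734 - 6Pb = 56 + 6Pb, so Pb = 56.5.
Sellers receive Ps = 56.5 + 13 = 69.5; x' = 734 − 6·56.5 = 395.
Government outlay = subsidy × quantity = 13 × 395 = 5135.

Government cost = $5135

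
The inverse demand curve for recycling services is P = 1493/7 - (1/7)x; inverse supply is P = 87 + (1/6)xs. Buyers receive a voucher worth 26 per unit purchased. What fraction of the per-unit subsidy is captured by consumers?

Pre-subsidy: 1493/7 - (1/7)x = 87 + (1/6)x gives x* = 408 and P* = 155.
With the rebate, buyers effectively pay Pb = Ps − 26, where Ps is the price sellers receive.
On the curves, Pb = 1493/7 - (1/7)x and Ps = 87 + (1/6)x; the wedge Ps − Pb = 26 gives 87 + (1/6)x − (1493/7 - (1/7)x) = 26, so x' = 492.
Then Pb = 1493/7 − (1/7)·492 = 143 and Ps = 87 + (1/6)·492 = 169.
Buyers' price falls by P* − Pb = 155 − 143 = 12; sellers' price rises by Ps − P* = 169 − 155 = 14.
So consumers capture 12/26 = 6/13 of each unit of subsidy.

Consumer share = 6/13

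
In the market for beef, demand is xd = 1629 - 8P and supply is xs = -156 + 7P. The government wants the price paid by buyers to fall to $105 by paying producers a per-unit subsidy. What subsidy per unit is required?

Required subsidy s = $30 per unit

At a buyer price of 105, quantity demanded is 1629 − 8·105 = 789.
Sellers supply 789 only when they receive Ps with -156 + 7·Ps = 789, i.e. Ps = 135.
s = Ps − Pb = 135 − 105 = 30.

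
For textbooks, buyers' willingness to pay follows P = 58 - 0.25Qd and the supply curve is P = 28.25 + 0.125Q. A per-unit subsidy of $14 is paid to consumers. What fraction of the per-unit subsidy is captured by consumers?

Consumer share = 2/3

Pre-subsidy: 58 - 0.25Q = 28.25 + 0.125Q gives Q* = 238/3 and P* = 229/6.
With the rebate, buyers effectively pay Pb = Ps − 14, where Ps is the price sellers receive.
On the curves, Pb = 58 - 0.25Q and Ps = 28.25 + 0.125Q; the wedge Ps − Pb = 14 gives 28.25 + 0.125Q − (58 - 0.25Q) = 14, so Q' = 350/3.
Then Pb = 58 − 0.25·(350/3) = 173/6 and Ps = 28.25 + 0.125·(350/3) = 257/6.
Buyers' price falls by P* − Pb = 229/6 − 173/6 = 28/3; sellers' price rises by Ps − P* = 257/6 − 229/6 = 14/3.
So consumers capture (28/3)/14 = 2/3 of each unit of subsidy.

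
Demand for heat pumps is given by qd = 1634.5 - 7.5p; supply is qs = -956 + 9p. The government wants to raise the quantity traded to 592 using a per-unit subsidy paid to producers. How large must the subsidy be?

Required subsidy s = 33 per unit

At q = 592, invert demand for the buyer price: pb = (1634.5 − 592)/7.5 = 139; invert supply for the seller price: ps = (592 − (-956))/9 = 172.
The subsidy must fill the gap: s = ps − pb = 172 − 139 = 33.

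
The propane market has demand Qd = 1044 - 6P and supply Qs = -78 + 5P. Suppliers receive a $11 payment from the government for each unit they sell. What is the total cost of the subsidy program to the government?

Government cost = $5082

Pre-subsidy: 1044 - 6P = -78 + 5P gives P* = 102, Q* = 432.
With the subsidy, sellers receive Ps = Pb + 11 for each unit, where Pb is the price buyers pay.
Supply in terms of Pb becomes Qs = -78 + 5(Pb + 11) = -23 + 5Pb. Setting this equal to demand: 1044 - 6Pb = -23 + 5Pb, so Pb = 97.
Sellers receive Ps = 97 + 11 = 108; Q' = 1044 − 6·97 = 462.
Government outlay = subsidy × quantity = 11 × 462 = 5082.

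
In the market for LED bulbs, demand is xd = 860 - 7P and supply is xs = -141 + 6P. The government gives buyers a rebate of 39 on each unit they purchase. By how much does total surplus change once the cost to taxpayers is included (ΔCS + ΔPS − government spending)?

Net change in total surplus = -2457

Pre-subsidy: 860 - 7P = -141 + 6P gives P* = 77, x* = 321.
With the rebate, buyers effectively pay Pb = Ps − 39, where Ps is the price sellers receive.
Demand in terms of Ps becomes xd = 860 − 7(Ps − 39) = 1133 - 7Ps. Setting this equal to supply: 1133 - 7Ps = -141 + 6Ps, so Ps = 98.
Buyers pay Pb = 98 − 39 = 59; x' = -141 + 6·98 = 447.
ΔCS = ½(321 + 447)(77 − 59) = 6912; ΔPS = ½(321 + 447)(98 − 77) = 8064.
Government spending = 39 × 447 = 17433.
Net change = 6912 + 8064 − 17433 = -2457. The loss equals the DWL triangle ½·39·126.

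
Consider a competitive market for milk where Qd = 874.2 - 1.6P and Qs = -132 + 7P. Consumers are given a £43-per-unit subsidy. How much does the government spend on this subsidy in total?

Government cost = £31949

Pre-subsidy: 874.2 - 1.6P = -132 + 7P gives P* = 117, Q* = 687.
With the rebate, buyers effectively pay Pb = Ps − 43, where Ps is the price sellers receive.
Demand in terms of Ps becomes Qd = 874.2 − 1.6(Ps − 43) = 943 - 1.6Ps. Setting this equal to supply: 943 - 1.6Ps = -132 + 7Ps, so Ps = 125.
Buyers pay Pb = 125 − 43 = 82; Q' = -132 + 7·125 = 743.
Government outlay = subsidy × quantity = 43 × 743 = 31949.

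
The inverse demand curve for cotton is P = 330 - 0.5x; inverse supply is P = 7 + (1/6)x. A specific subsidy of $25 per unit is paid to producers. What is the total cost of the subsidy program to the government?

Pre-subsidy: 330 - 0.5x = 7 + (1/6)x gives x* = 484.5 and P* = 87.75.
With the subsidy, sellers receive Ps = Pb + 25 for each unit, where Pb is the price buyers pay.
On the curves, Pb = 330 - 0.5x and Ps = 7 + (1/6)x; the wedge Ps − Pb = 25 gives 7 + (1/6)x − (330 - 0.5x) = 25, so x' = 522.
Then Pb = 330 − 0.5·522 = 69 and Ps = 7 + (1/6)·522 = 94.
Government outlay = subsidy × quantity = 25 × 522 = 13050.

Government cost = $13050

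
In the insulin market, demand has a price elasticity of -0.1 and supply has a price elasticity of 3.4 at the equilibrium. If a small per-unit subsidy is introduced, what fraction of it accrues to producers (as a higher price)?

For a small subsidy around the equilibrium, the benefit split depends on the relative slopes, which at a point are proportional to the elasticities.
Buyer share = εs/(εs + |εd|) = 3.4/(3.4 + 0.1) = 34/35; seller share = |εd|/(εs + |εd|) = 1/35.
So producers capture 1/35 of the subsidy.

Producer share = 1/35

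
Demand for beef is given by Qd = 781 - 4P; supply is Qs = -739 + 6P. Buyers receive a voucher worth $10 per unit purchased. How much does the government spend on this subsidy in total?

Pre-subsidy: 781 - 4P = -739 + 6P gives P* = 152, Q* = 173.
With the rebate, buyers effectively pay Pb = Ps − 10, where Ps is the price sellers receive.
Demand in terms of Ps becomes Qd = 781 − 4(Ps − 10) = 821 - 4Ps. Setting this equal to supply: 821 - 4Ps = -739 + 6Ps, so Ps = 156.
Buyers pay Pb = 156 − 10 = 146; Q' = -739 + 6·156 = 197.
Government outlay = subsidy × quantity = 10 × 197 = 1970.

Government cost = $1970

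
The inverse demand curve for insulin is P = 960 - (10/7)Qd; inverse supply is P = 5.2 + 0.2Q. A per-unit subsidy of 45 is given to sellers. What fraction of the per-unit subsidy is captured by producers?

Producer share = 7/57

Pre-subsidy: 960 - (10/7)Q = 5.2 + 0.2Q gives Q* = 33418/57 and P* = 6980/57.
With the subsidy, sellers receive Ps = Pb + 45 for each unit, where Pb is the price buyers pay.
On the curves, Pb = 960 - (10/7)Q and Ps = 5.2 + 0.2Q; the wedge Ps − Pb = 45 gives 5.2 + 0.2Q − (960 - (10/7)Q) = 45, so Q' = 34993/57.
Then Pb = 960 − (10/7)·(34993/57) = 4730/57 and Ps = 5.2 + 0.2·(34993/57) = 7295/57.
Buyers' price falls by P* − Pb = 6980/57 − 4730/57 = 750/19; sellers' price rises by Ps − P* = 7295/57 − 6980/57 = 105/19.
So producers capture (105/19)/45 = 7/57 of each unit of subsidy.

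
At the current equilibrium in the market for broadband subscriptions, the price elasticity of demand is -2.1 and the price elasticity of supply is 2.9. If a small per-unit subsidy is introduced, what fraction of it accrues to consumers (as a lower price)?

For a small subsidy around the equilibrium, the benefit split depends on the relative slopes, which at a point are proportional to the elasticities.
Buyer share = εs/(εs + |εd|) = 2.9/(2.9 + 2.1) = 0.58; seller share = |εd|/(εs + |εd|) = 0.42.

Consumer share = 0.58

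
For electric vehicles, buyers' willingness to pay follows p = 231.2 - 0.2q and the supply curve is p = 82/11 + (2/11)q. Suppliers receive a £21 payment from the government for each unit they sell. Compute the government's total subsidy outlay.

Pre-subsidy: 231.2 - 0.2q = 82/11 + (2/11)q gives q* = 586 and p* = 114.
With the subsidy, sellers receive ps = pb + 21 for each unit, where pb is the price buyers pay.
On the curves, pb = 231.2 - 0.2q and ps = 82/11 + (2/11)q; the wedge ps − pb = 21 gives 82/11 + (2/11)q − (231.2 - 0.2q) = 21, so q' = 641.
Then pb = 231.2 − 0.2·641 = 103 and ps = 82/11 + (2/11)·641 = 124.
Government outlay = subsidy × quantity = 21 × 641 = 13461.

Government cost = £13461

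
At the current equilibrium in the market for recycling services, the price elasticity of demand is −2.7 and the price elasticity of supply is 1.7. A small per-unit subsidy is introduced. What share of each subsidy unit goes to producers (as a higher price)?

Producer share = 27/44

For a small subsidy around the equilibrium, the benefit split depends on the relative slopes, which at a point are proportional to the elasticities.
Buyer share = εs/(εs + |εd|) = 1.7/(1.7 + 2.7) = 17/44; seller share = |εd|/(εs + |εd|) = 27/44.
So producers capture 27/44 of the subsidy.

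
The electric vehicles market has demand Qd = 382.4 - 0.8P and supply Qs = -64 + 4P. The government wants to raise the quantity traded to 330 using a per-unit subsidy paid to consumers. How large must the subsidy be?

Required subsidy s = 33 per unit

At Q = 330, invert demand for the buyer price: Pb = (382.4 − 330)/0.8 = 65.5; invert supply for the seller price: Ps = (330 − (-64))/4 = 98.5.
The subsidy must fill the gap: s = Ps − Pb = 98.5 − 65.5 = 33.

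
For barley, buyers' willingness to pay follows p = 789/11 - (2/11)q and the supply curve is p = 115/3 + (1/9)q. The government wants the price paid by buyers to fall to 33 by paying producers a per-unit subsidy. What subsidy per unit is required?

Required subsidy s = 29 per unit

At a buyer price of 33, quantity demanded is 394.5 − 5.5·33 = 213.
Sellers supply 213 only when they receive ps = 115/3 + (1/9)·213 = 62.
s = ps − pb = 62 − 33 = 29.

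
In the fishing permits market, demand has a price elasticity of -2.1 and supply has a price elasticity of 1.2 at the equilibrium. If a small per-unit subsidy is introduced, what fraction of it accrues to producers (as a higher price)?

For a small subsidy around the equilibrium, the benefit split depends on the relative slopes, which at a point are proportional to the elasticities.
Buyer share = εs/(εs + |εd|) = 1.2/(1.2 + 2.1) = 4/11; seller share = |εd|/(εs + |εd|) = 7/11.
So producers capture 7/11 of the subsidy.

Producer share = 7/11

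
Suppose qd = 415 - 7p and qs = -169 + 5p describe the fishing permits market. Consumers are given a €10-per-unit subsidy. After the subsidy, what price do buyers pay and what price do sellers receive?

Pre-subsidy: 415 - 7p = -169 + 5p gives p* = 146/3, q* = 223/3.
With the rebate, buyers effectively pay pb = ps − 10, where ps is the price sellers receive.
Demand in terms of ps becomes qd = 415 − 7(ps − 10) = 485 - 7ps. Setting this equal to supply: 485 - 7ps = -169 + 5ps, so ps = 54.5.
Buyers pay pb = 54.5 − 10 = 44.5; q' = -169 + 5·54.5 = 103.5.

Buyers pay €44.5; sellers receive €54.5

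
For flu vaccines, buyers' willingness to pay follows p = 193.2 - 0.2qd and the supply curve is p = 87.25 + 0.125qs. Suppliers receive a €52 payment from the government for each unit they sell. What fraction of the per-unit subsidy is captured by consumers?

Consumer share = 8/13

Pre-subsidy: 193.2 - 0.2q = 87.25 + 0.125q gives q* = 326 and p* = 128.
With the subsidy, sellers receive ps = pb + 52 for each unit, where pb is the price buyers pay.
On the curves, pb = 193.2 - 0.2q and ps = 87.25 + 0.125q; the wedge ps − pb = 52 gives 87.25 + 0.125q − (193.2 - 0.2q) = 52, so q' = 486.
Then pb = 193.2 − 0.2·486 = 96 and ps = 87.25 + 0.125·486 = 148.
Buyers' price falls by p* − pb = 128 − 96 = 32; sellers' price rises by ps − p* = 148 − 128 = 20.
So consumers capture 32/52 = 8/13 of each unit of subsidy.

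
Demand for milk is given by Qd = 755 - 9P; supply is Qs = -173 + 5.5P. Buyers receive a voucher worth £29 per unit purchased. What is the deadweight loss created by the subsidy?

Pre-subsidy: 755 - 9P = -173 + 5.5P gives P* = 64, Q* = 179.
With the rebate, buyers effectively pay Pb = Ps − 29, where Ps is the price sellers receive.
Demand in terms of Ps becomes Qd = 755 − 9(Ps − 29) = 1016 - 9Ps. Setting this equal to supply: 1016 - 9Ps = -173 + 5.5Ps, so Ps = 82.
Buyers pay Pb = 82 − 29 = 53; Q' = -173 + 5.5·82 = 278.
The subsidy expands output by 278 − 179 = 99 past the efficient level; on those units the gap between marginal cost and willingness to pay runs from 0 up to 29.
DWL = ½ × 29 × 99 = 1435.5.

Deadweight loss = £1435.5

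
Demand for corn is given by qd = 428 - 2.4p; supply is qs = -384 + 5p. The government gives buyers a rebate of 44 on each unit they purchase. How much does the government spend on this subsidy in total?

Pre-subsidy: 428 - 2.4p = -384 + 5p gives p* = 4060/37, q* = 6092/37.
With the rebate, buyers effectively pay pb = ps − 44, where ps is the price sellers receive.
Demand in terms of ps becomes qd = 428 − 2.4(ps − 44) = 533.6 - 2.4ps. Setting this equal to supply: 533.6 - 2.4ps = -384 + 5ps, so ps = 124.
Buyers pay pb = 124 − 44 = 80; q' = -384 + 5·124 = 236.
Government outlay = subsidy × quantity = 44 × 236 = 10384.

Government cost = 10384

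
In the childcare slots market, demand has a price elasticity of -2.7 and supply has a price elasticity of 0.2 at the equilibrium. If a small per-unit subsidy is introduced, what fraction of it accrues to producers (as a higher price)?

Producer share = 27/29

For a small subsidy around the equilibrium, the benefit split depends on the relative slopes, which at a point are proportional to the elasticities.
Buyer share = εs/(εs + |εd|) = 0.2/(0.2 + 2.7) = 2/29; seller share = |εd|/(εs + |εd|) = 27/29.
So producers capture 27/29 of the subsidy.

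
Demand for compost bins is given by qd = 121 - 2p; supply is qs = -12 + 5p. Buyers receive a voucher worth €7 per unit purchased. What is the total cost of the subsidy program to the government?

Pre-subsidy: 121 - 2p = -12 + 5p gives p* = 19, q* = 83.
With the rebate, buyers effectively pay pb = ps − 7, where ps is the price sellers receive.
Demand in terms of ps becomes qd = 121 − 2(ps − 7) = 135 - 2ps. Setting this equal to supply: 135 - 2ps = -12 + 5ps, so ps = 21.
Buyers pay pb = 21 − 7 = 14; q' = -12 + 5·21 = 93.
Government outlay = subsidy × quantity = 7 × 93 = 651.

Government cost = €651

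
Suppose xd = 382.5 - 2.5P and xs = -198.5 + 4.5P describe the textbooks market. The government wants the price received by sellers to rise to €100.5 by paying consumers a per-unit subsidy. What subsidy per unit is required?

Required subsidy s = €49 per unit

At a seller price of 100.5, quantity supplied is -198.5 + 4.5·100.5 = 253.75.
Buyers absorb 253.75 only when they pay Pb with 382.5 − 2.5·Pb = 253.75, i.e. Pb = 51.5.
s = Ps − Pb = 100.5 − 51.5 = 49.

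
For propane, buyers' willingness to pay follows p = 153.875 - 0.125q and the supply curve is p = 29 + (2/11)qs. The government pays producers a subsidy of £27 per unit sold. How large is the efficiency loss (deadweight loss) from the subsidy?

Pre-subsidy: 153.875 - 0.125q = 29 + (2/11)q gives q* = 407 and p* = 103.
With the subsidy, sellers receive ps = pb + 27 for each unit, where pb is the price buyers pay.
On the curves, pb = 153.875 - 0.125q and ps = 29 + (2/11)q; the wedge ps − pb = 27 gives 29 + (2/11)q − (153.875 - 0.125q) = 27, so q' = 495.
Then pb = 153.875 − 0.125·495 = 92 and ps = 29 + (2/11)·495 = 119.
The subsidy expands output by 495 − 407 = 88 past the efficient level; on those units the gap between marginal cost and willingness to pay runs from 0 up to 27.
DWL = ½ × 27 × 88 = 1188.

Deadweight loss = £1188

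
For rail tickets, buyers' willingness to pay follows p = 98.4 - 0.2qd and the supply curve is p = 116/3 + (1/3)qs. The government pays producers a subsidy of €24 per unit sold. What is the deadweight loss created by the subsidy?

Deadweight loss = €540

Pre-subsidy: 98.4 - 0.2q = 116/3 + (1/3)q gives q* = 112 and p* = 76.
With the subsidy, sellers receive ps = pb + 24 for each unit, where pb is the price buyers pay.
On the curves, pb = 98.4 - 0.2q and ps = 116/3 + (1/3)q; the wedge ps − pb = 24 gives 116/3 + (1/3)q − (98.4 - 0.2q) = 24, so q' = 157.
Then pb = 98.4 − 0.2·157 = 67 and ps = 116/3 + (1/3)·157 = 91.
The subsidy expands output by 157 − 112 = 45 past the efficient level; on those units the gap between marginal cost and willingness to pay runs from 0 up to 24.
DWL = ½ × 24 × 45 = 540.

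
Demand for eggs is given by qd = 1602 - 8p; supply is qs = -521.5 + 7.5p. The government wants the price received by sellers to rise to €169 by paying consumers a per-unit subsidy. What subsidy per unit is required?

At a seller price of 169, quantity supplied is -521.5 + 7.5·169 = 746.
Buyers absorb 746 only when they pay pb with 1602 − 8·pb = 746, i.e. pb = 107.
s = ps − pb = 169 − 107 = 62.

Required subsidy s = €62 per unit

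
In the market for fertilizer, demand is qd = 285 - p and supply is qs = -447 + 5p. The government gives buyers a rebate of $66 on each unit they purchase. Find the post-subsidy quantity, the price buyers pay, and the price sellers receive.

Pre-subsidy: 285 - p = -447 + 5p gives p* = 122, q* = 163.
With the rebate, buyers effectively pay pb = ps − 66, where ps is the price sellers receive.
Demand in terms of ps becomes qd = 285 − 1(ps − 66) = 351 - ps. Setting this equal to supply: 351 - ps = -447 + 5ps, so ps = 133.
Buyers pay pb = 133 − 66 = 67; q' = -447 + 5·133 = 218.

q' = 218; buyers pay $67; sellers receive $133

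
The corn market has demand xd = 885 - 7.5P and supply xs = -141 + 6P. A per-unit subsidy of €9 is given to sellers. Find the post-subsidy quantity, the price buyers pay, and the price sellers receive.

Pre-subsidy: 885 - 7.5P = -141 + 6P gives P* = 76, x* = 315.
With the subsidy, sellers receive Ps = Pb + 9 for each unit, where Pb is the price buyers pay.
Supply in terms of Pb becomes xs = -141 + 6(Pb + 9) = -87 + 6Pb. Setting this equal to demand: 885 - 7.5Pb = -87 + 6Pb, so Pb = 72.
Sellers receive Ps = 72 + 9 = 81; x' = 885 − 7.5·72 = 345.

x' = 345; buyers pay €72; sellers receive €81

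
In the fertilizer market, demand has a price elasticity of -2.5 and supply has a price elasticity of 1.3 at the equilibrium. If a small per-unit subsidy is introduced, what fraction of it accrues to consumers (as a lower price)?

For a small subsidy around the equilibrium, the benefit split depends on the relative slopes, which at a point are proportional to the elasticities.
Buyer share = εs/(εs + |εd|) = 1.3/(1.3 + 2.5) = 13/38; seller share = |εd|/(εs + |εd|) = 25/38.

Consumer share = 13/38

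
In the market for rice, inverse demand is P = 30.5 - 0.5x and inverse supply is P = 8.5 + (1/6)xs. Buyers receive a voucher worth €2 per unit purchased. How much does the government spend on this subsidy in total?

Pre-subsidy: 30.5 - 0.5x = 8.5 + (1/6)x gives x* = 33 and P* = 14.
With the rebate, buyers effectively pay Pb = Ps − 2, where Ps is the price sellers receive.
On the curves, Pb = 30.5 - 0.5x and Ps = 8.5 + (1/6)x; the wedge Ps − Pb = 2 gives 8.5 + (1/6)x − (30.5 - 0.5x) = 2, so x' = 36.
Then Pb = 30.5 − 0.5·36 = 12.5 and Ps = 8.5 + (1/6)·36 = 14.5.
Government outlay = subsidy × quantity = 2 × 36 = 72.

Government cost = €72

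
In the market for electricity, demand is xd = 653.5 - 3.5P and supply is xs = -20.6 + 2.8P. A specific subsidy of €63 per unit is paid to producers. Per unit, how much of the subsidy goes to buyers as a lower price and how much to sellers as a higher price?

Buyers gain €28 per unit; sellers gain €35 per unit

Pre-subsidy: 653.5 - 3.5P = -20.6 + 2.8P gives P* = 107, x* = 279.
With the subsidy, sellers receive Ps = Pb + 63 for each unit, where Pb is the price buyers pay.
Supply in terms of Pb becomes xs = -20.6 + 2.8(Pb + 63) = 155.8 + 2.8Pb. Setting this equal to demand: 653.5 - 3.5Pb = 155.8 + 2.8Pb, so Pb = 79.
Sellers receive Ps = 79 + 63 = 142; x' = 653.5 − 3.5·79 = 377.
Buyers' price falls by P* − Pb = 107 − 79 = 28; sellers' price rises by Ps − P* = 142 − 107 = 35.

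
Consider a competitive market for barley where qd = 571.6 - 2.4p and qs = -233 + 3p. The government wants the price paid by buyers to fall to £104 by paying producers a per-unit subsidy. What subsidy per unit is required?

At a buyer price of 104, quantity demanded is 571.6 − 2.4·104 = 322.
Sellers supply 322 only when they receive ps with -233 + 3·ps = 322, i.e. ps = 185.
s = ps − pb = 185 − 104 = 81.

Required subsidy s = £81 per unit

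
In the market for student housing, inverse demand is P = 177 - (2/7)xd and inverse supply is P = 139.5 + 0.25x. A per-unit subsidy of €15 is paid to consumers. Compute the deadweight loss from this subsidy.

Deadweight loss = €210

Pre-subsidy: 177 - (2/7)x = 139.5 + 0.25x gives x* = 70 and P* = 157.
With the rebate, buyers effectively pay Pb = Ps − 15, where Ps is the price sellers receive.
On the curves, Pb = 177 - (2/7)x and Ps = 139.5 + 0.25x; the wedge Ps − Pb = 15 gives 139.5 + 0.25x − (177 - (2/7)x) = 15, so x' = 98.
Then Pb = 177 − (2/7)·98 = 149 and Ps = 139.5 + 0.25·98 = 164.
The subsidy expands output by 98 − 70 = 28 past the efficient level; on those units the gap between marginal cost and willingness to pay runs from 0 up to 15.
DWL = ½ × 15 × 28 = 210.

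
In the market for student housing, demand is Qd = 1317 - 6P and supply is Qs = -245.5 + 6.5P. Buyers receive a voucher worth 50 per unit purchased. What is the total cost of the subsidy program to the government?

Government cost = 36150

Pre-subsidy: 1317 - 6P = -245.5 + 6.5P gives P* = 125, Q* = 567.
With the rebate, buyers effectively pay Pb = Ps − 50, where Ps is the price sellers receive.
Demand in terms of Ps becomes Qd = 1317 − 6(Ps − 50) = 1617 - 6Ps. Setting this equal to supply: 1617 - 6Ps = -245.5 + 6.5Ps, so Ps = 149.
Buyers pay Pb = 149 − 50 = 99; Q' = -245.5 + 6.5·149 = 723.
Government outlay = subsidy × quantity = 50 × 723 = 36150.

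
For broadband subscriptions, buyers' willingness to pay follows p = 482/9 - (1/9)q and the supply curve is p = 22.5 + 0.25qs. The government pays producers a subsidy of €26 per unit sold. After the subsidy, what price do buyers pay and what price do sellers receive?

Buyers pay €36; sellers receive €62

Pre-subsidy: 482/9 - (1/9)q = 22.5 + 0.25q gives q* = 86 and p* = 44.
With the subsidy, sellers receive ps = pb + 26 for each unit, where pb is the price buyers pay.
On the curves, pb = 482/9 - (1/9)q and ps = 22.5 + 0.25q; the wedge ps − pb = 26 gives 22.5 + 0.25q − (482/9 - (1/9)q) = 26, so q' = 158.
Then pb = 482/9 − (1/9)·158 = 36 and ps = 22.5 + 0.25·158 = 62.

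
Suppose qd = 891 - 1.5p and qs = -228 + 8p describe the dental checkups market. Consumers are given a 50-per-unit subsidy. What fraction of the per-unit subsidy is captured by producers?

Producer share = 3/19

Pre-subsidy: 891 - 1.5p = -228 + 8p gives p* = 2238/19, q* = 13572/19.
With the rebate, buyers effectively pay pb = ps − 50, where ps is the price sellers receive.
Demand in terms of ps becomes qd = 891 − 1.5(ps − 50) = 966 - 1.5ps. Setting this equal to supply: 966 - 1.5ps = -228 + 8ps, so ps = 2388/19.
Buyers pay pb = 2388/19 − 50 = 1438/19; q' = -228 + 8·(2388/19) = 14772/19.
Buyers' price falls by p* − pb = 2238/19 − 1438/19 = 800/19; sellers' price rises by ps − p* = 2388/19 − 2238/19 = 150/19.
So producers capture (150/19)/50 = 3/19 of each unit of subsidy.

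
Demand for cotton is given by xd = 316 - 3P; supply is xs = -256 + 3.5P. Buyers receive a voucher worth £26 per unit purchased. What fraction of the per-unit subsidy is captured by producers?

Producer share = 6/13

Pre-subsidy: 316 - 3P = -256 + 3.5P gives P* = 88, x* = 52.
With the rebate, buyers effectively pay Pb = Ps − 26, where Ps is the price sellers receive.
Demand in terms of Ps becomes xd = 316 − 3(Ps − 26) = 394 - 3Ps. Setting this equal to supply: 394 - 3Ps = -256 + 3.5Ps, so Ps = 100.
Buyers pay Pb = 100 − 26 = 74; x' = -256 + 3.5·100 = 94.
Buyers' price falls by P* − Pb = 88 − 74 = 14; sellers' price rises by Ps − P* = 100 − 88 = 12.
So producers capture 12/26 = 6/13 of each unit of subsidy.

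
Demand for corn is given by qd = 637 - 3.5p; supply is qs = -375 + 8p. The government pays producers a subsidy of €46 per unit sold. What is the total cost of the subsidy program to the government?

Government cost = €20286

Pre-subsidy: 637 - 3.5p = -375 + 8p gives p* = 88, q* = 329.
With the subsidy, sellers receive ps = pb + 46 for each unit, where pb is the price buyers pay.
Supply in terms of pb becomes qs = -375 + 8(pb + 46) = -7 + 8pb. Setting this equal to demand: 637 - 3.5pb = -7 + 8pb, so pb = 56.
Sellers receive ps = 56 + 46 = 102; q' = 637 − 3.5·56 = 441.
Government outlay = subsidy × quantity = 46 × 441 = 20286.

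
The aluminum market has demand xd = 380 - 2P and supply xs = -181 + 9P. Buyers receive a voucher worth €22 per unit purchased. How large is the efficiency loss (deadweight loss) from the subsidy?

Pre-subsidy: 380 - 2P = -181 + 9P gives P* = 51, x* = 278.
With the rebate, buyers effectively pay Pb = Ps − 22, where Ps is the price sellers receive.
Demand in terms of Ps becomes xd = 380 − 2(Ps − 22) = 424 - 2Ps. Setting this equal to supply: 424 - 2Ps = -181 + 9Ps, so Ps = 55.
Buyers pay Pb = 55 − 22 = 33; x' = -181 + 9·55 = 314.
The subsidy expands output by 314 − 278 = 36 past the efficient level; on those units the gap between marginal cost and willingness to pay runs from 0 up to 22.
DWL = ½ × 22 × 36 = 396.

Deadweight loss = €396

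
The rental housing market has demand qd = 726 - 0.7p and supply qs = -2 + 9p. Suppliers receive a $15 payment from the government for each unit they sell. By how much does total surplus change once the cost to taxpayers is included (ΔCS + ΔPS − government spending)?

Net change in total surplus = -14175/194

Pre-subsidy: 726 - 0.7p = -2 + 9p gives p* = 7280/97, q* = 65326/97.
With the subsidy, sellers receive ps = pb + 15 for each unit, where pb is the price buyers pay.
Supply in terms of pb becomes qs = -2 + 9(pb + 15) = 133 + 9pb. Setting this equal to demand: 726 - 0.7pb = 133 + 9pb, so pb = 5930/97.
Sellers receive ps = 5930/97 + 15 = 7385/97; q' = 726 − 0.7·(5930/97) = 66271/97.
ΔCS = ½(65326/97 + 66271/97)(7280/97 − 5930/97) = 88827975/9409; ΔPS = ½(65326/97 + 66271/97)(7385/97 − 7280/97) = 13817685/18818.
Government spending = 15 × 66271/97 = 994065/97.
Net change = 88827975/9409 + 13817685/18818 − 994065/97 = -14175/194. The loss equals the DWL triangle ½·15·945/97.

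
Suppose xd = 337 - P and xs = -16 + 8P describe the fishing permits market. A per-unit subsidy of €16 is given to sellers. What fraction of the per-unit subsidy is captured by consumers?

Consumer share = 8/9

Pre-subsidy: 337 - P = -16 + 8P gives P* = 353/9, x* = 2680/9.
With the subsidy, sellers receive Ps = Pb + 16 for each unit, where Pb is the price buyers pay.
Supply in terms of Pb becomes xs = -16 + 8(Pb + 16) = 112 + 8Pb. Setting this equal to demand: 337 - Pb = 112 + 8Pb, so Pb = 25.
Sellers receive Ps = 25 + 16 = 41; x' = 337 − 1·25 = 312.
Buyers' price falls by P* − Pb = 353/9 − 25 = 128/9; sellers' price rises by Ps − P* = 41 − 353/9 = 16/9.
So consumers capture (128/9)/16 = 8/9 of each unit of subsidy.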